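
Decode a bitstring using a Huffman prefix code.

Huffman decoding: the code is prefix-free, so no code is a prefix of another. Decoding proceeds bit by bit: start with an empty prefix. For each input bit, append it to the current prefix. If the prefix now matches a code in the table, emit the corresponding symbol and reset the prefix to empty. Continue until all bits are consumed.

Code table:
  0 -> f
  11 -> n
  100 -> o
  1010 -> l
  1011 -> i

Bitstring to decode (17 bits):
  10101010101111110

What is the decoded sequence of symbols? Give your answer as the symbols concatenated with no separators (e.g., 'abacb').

Answer: llinnf

Derivation:
Bit 0: prefix='1' (no match yet)
Bit 1: prefix='10' (no match yet)
Bit 2: prefix='101' (no match yet)
Bit 3: prefix='1010' -> emit 'l', reset
Bit 4: prefix='1' (no match yet)
Bit 5: prefix='10' (no match yet)
Bit 6: prefix='101' (no match yet)
Bit 7: prefix='1010' -> emit 'l', reset
Bit 8: prefix='1' (no match yet)
Bit 9: prefix='10' (no match yet)
Bit 10: prefix='101' (no match yet)
Bit 11: prefix='1011' -> emit 'i', reset
Bit 12: prefix='1' (no match yet)
Bit 13: prefix='11' -> emit 'n', reset
Bit 14: prefix='1' (no match yet)
Bit 15: prefix='11' -> emit 'n', reset
Bit 16: prefix='0' -> emit 'f', reset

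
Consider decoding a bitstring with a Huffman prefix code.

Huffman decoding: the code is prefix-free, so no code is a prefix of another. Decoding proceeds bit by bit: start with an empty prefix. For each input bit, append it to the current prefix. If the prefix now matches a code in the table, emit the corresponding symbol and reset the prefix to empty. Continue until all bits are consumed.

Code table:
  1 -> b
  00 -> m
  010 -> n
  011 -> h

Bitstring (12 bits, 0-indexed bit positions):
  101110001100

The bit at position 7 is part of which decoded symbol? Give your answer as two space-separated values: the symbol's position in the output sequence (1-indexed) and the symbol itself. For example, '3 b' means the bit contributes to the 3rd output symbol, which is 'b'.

Answer: 5 h

Derivation:
Bit 0: prefix='1' -> emit 'b', reset
Bit 1: prefix='0' (no match yet)
Bit 2: prefix='01' (no match yet)
Bit 3: prefix='011' -> emit 'h', reset
Bit 4: prefix='1' -> emit 'b', reset
Bit 5: prefix='0' (no match yet)
Bit 6: prefix='00' -> emit 'm', reset
Bit 7: prefix='0' (no match yet)
Bit 8: prefix='01' (no match yet)
Bit 9: prefix='011' -> emit 'h', reset
Bit 10: prefix='0' (no match yet)
Bit 11: prefix='00' -> emit 'm', reset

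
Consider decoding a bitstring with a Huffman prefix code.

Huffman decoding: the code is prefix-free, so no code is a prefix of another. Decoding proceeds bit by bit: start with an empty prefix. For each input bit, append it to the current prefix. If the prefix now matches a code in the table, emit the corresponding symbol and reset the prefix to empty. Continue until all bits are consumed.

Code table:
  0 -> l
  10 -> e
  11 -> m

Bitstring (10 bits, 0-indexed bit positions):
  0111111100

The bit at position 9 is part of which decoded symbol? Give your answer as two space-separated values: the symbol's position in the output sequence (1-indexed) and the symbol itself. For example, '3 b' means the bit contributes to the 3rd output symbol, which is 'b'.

Bit 0: prefix='0' -> emit 'l', reset
Bit 1: prefix='1' (no match yet)
Bit 2: prefix='11' -> emit 'm', reset
Bit 3: prefix='1' (no match yet)
Bit 4: prefix='11' -> emit 'm', reset
Bit 5: prefix='1' (no match yet)
Bit 6: prefix='11' -> emit 'm', reset
Bit 7: prefix='1' (no match yet)
Bit 8: prefix='10' -> emit 'e', reset
Bit 9: prefix='0' -> emit 'l', reset

Answer: 6 l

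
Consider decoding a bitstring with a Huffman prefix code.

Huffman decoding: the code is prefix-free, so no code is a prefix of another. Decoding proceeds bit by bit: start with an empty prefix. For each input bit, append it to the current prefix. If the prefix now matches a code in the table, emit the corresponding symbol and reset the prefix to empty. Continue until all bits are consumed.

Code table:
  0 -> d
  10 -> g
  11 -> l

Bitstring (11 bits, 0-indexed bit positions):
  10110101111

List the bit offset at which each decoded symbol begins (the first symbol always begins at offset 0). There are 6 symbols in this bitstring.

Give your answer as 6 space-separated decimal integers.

Bit 0: prefix='1' (no match yet)
Bit 1: prefix='10' -> emit 'g', reset
Bit 2: prefix='1' (no match yet)
Bit 3: prefix='11' -> emit 'l', reset
Bit 4: prefix='0' -> emit 'd', reset
Bit 5: prefix='1' (no match yet)
Bit 6: prefix='10' -> emit 'g', reset
Bit 7: prefix='1' (no match yet)
Bit 8: prefix='11' -> emit 'l', reset
Bit 9: prefix='1' (no match yet)
Bit 10: prefix='11' -> emit 'l', reset

Answer: 0 2 4 5 7 9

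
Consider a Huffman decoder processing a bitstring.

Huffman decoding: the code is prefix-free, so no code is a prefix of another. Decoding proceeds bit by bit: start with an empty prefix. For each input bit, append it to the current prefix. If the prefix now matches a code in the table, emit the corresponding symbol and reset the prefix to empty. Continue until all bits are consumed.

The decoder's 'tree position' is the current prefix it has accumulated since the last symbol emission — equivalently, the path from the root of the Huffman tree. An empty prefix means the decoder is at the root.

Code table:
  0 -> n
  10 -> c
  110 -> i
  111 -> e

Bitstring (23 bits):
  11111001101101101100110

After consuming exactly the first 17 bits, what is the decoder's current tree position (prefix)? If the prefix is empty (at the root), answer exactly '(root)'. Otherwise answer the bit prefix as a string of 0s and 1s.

Bit 0: prefix='1' (no match yet)
Bit 1: prefix='11' (no match yet)
Bit 2: prefix='111' -> emit 'e', reset
Bit 3: prefix='1' (no match yet)
Bit 4: prefix='11' (no match yet)
Bit 5: prefix='110' -> emit 'i', reset
Bit 6: prefix='0' -> emit 'n', reset
Bit 7: prefix='1' (no match yet)
Bit 8: prefix='11' (no match yet)
Bit 9: prefix='110' -> emit 'i', reset
Bit 10: prefix='1' (no match yet)
Bit 11: prefix='11' (no match yet)
Bit 12: prefix='110' -> emit 'i', reset
Bit 13: prefix='1' (no match yet)
Bit 14: prefix='11' (no match yet)
Bit 15: prefix='110' -> emit 'i', reset
Bit 16: prefix='1' (no match yet)

Answer: 1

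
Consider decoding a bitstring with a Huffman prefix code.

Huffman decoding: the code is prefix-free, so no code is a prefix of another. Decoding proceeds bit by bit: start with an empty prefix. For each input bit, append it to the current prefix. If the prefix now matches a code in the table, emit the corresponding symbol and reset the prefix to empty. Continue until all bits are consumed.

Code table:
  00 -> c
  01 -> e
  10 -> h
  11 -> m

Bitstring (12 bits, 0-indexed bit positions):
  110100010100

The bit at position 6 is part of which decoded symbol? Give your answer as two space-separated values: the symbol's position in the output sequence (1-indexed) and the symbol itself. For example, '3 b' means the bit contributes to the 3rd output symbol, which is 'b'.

Bit 0: prefix='1' (no match yet)
Bit 1: prefix='11' -> emit 'm', reset
Bit 2: prefix='0' (no match yet)
Bit 3: prefix='01' -> emit 'e', reset
Bit 4: prefix='0' (no match yet)
Bit 5: prefix='00' -> emit 'c', reset
Bit 6: prefix='0' (no match yet)
Bit 7: prefix='01' -> emit 'e', reset
Bit 8: prefix='0' (no match yet)
Bit 9: prefix='01' -> emit 'e', reset
Bit 10: prefix='0' (no match yet)

Answer: 4 e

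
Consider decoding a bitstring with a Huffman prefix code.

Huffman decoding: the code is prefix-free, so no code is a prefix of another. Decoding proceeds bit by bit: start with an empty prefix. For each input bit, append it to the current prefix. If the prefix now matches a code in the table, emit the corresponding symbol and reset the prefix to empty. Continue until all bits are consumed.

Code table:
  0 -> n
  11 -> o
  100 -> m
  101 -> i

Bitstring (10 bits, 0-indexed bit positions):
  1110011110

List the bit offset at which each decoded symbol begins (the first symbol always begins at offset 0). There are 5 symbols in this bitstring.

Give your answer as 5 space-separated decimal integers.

Bit 0: prefix='1' (no match yet)
Bit 1: prefix='11' -> emit 'o', reset
Bit 2: prefix='1' (no match yet)
Bit 3: prefix='10' (no match yet)
Bit 4: prefix='100' -> emit 'm', reset
Bit 5: prefix='1' (no match yet)
Bit 6: prefix='11' -> emit 'o', reset
Bit 7: prefix='1' (no match yet)
Bit 8: prefix='11' -> emit 'o', reset
Bit 9: prefix='0' -> emit 'n', reset

Answer: 0 2 5 7 9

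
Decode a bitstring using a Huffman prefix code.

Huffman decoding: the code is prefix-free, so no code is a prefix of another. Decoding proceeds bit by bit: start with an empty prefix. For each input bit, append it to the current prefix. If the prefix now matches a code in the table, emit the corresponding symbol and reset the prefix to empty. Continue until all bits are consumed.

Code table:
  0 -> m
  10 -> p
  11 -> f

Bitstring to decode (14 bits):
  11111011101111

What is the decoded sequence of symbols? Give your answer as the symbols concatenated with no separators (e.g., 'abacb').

Answer: ffpfpff

Derivation:
Bit 0: prefix='1' (no match yet)
Bit 1: prefix='11' -> emit 'f', reset
Bit 2: prefix='1' (no match yet)
Bit 3: prefix='11' -> emit 'f', reset
Bit 4: prefix='1' (no match yet)
Bit 5: prefix='10' -> emit 'p', reset
Bit 6: prefix='1' (no match yet)
Bit 7: prefix='11' -> emit 'f', reset
Bit 8: prefix='1' (no match yet)
Bit 9: prefix='10' -> emit 'p', reset
Bit 10: prefix='1' (no match yet)
Bit 11: prefix='11' -> emit 'f', reset
Bit 12: prefix='1' (no match yet)
Bit 13: prefix='11' -> emit 'f', reset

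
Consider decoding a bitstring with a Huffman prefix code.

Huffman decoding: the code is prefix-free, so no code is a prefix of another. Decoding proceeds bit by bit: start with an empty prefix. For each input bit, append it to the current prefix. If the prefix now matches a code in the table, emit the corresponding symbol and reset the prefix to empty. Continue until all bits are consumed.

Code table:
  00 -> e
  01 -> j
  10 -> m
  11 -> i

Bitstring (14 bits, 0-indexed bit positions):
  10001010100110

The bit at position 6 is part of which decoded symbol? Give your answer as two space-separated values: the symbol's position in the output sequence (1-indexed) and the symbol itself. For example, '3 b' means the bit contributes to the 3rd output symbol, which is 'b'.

Bit 0: prefix='1' (no match yet)
Bit 1: prefix='10' -> emit 'm', reset
Bit 2: prefix='0' (no match yet)
Bit 3: prefix='00' -> emit 'e', reset
Bit 4: prefix='1' (no match yet)
Bit 5: prefix='10' -> emit 'm', reset
Bit 6: prefix='1' (no match yet)
Bit 7: prefix='10' -> emit 'm', reset
Bit 8: prefix='1' (no match yet)
Bit 9: prefix='10' -> emit 'm', reset
Bit 10: prefix='0' (no match yet)

Answer: 4 m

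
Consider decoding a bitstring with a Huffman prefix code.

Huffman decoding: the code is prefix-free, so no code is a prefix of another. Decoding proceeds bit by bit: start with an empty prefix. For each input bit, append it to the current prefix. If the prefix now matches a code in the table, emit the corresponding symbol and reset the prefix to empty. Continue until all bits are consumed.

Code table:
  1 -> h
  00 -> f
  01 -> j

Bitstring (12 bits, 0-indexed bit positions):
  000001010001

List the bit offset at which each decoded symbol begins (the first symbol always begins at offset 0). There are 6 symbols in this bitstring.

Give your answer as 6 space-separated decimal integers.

Answer: 0 2 4 6 8 10

Derivation:
Bit 0: prefix='0' (no match yet)
Bit 1: prefix='00' -> emit 'f', reset
Bit 2: prefix='0' (no match yet)
Bit 3: prefix='00' -> emit 'f', reset
Bit 4: prefix='0' (no match yet)
Bit 5: prefix='01' -> emit 'j', reset
Bit 6: prefix='0' (no match yet)
Bit 7: prefix='01' -> emit 'j', reset
Bit 8: prefix='0' (no match yet)
Bit 9: prefix='00' -> emit 'f', reset
Bit 10: prefix='0' (no match yet)
Bit 11: prefix='01' -> emit 'j', reset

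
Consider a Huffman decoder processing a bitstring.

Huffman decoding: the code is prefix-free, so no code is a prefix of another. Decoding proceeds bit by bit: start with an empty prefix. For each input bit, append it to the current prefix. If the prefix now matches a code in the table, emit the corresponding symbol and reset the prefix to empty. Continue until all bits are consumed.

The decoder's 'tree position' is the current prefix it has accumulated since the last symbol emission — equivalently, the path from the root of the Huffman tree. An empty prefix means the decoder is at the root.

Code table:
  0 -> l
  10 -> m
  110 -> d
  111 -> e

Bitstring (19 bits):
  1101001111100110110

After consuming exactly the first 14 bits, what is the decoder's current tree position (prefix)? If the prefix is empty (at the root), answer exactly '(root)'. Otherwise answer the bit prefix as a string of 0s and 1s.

Bit 0: prefix='1' (no match yet)
Bit 1: prefix='11' (no match yet)
Bit 2: prefix='110' -> emit 'd', reset
Bit 3: prefix='1' (no match yet)
Bit 4: prefix='10' -> emit 'm', reset
Bit 5: prefix='0' -> emit 'l', reset
Bit 6: prefix='1' (no match yet)
Bit 7: prefix='11' (no match yet)
Bit 8: prefix='111' -> emit 'e', reset
Bit 9: prefix='1' (no match yet)
Bit 10: prefix='11' (no match yet)
Bit 11: prefix='110' -> emit 'd', reset
Bit 12: prefix='0' -> emit 'l', reset
Bit 13: prefix='1' (no match yet)

Answer: 1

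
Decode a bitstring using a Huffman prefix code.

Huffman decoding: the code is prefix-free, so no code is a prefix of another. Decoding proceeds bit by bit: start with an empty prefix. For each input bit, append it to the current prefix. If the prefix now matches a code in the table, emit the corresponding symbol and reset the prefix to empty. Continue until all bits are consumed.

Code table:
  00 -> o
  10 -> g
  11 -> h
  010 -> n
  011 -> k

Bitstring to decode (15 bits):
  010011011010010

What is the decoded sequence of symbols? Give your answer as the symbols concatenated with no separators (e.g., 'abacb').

Answer: nkknn

Derivation:
Bit 0: prefix='0' (no match yet)
Bit 1: prefix='01' (no match yet)
Bit 2: prefix='010' -> emit 'n', reset
Bit 3: prefix='0' (no match yet)
Bit 4: prefix='01' (no match yet)
Bit 5: prefix='011' -> emit 'k', reset
Bit 6: prefix='0' (no match yet)
Bit 7: prefix='01' (no match yet)
Bit 8: prefix='011' -> emit 'k', reset
Bit 9: prefix='0' (no match yet)
Bit 10: prefix='01' (no match yet)
Bit 11: prefix='010' -> emit 'n', reset
Bit 12: prefix='0' (no match yet)
Bit 13: prefix='01' (no match yet)
Bit 14: prefix='010' -> emit 'n', reset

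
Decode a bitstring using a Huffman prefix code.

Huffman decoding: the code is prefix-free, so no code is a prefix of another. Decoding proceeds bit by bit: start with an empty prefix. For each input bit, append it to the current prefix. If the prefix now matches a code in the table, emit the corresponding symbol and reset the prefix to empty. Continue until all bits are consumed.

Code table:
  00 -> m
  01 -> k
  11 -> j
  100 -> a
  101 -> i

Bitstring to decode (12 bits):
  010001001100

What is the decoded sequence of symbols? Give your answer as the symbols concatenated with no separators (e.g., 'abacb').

Answer: kmkmjm

Derivation:
Bit 0: prefix='0' (no match yet)
Bit 1: prefix='01' -> emit 'k', reset
Bit 2: prefix='0' (no match yet)
Bit 3: prefix='00' -> emit 'm', reset
Bit 4: prefix='0' (no match yet)
Bit 5: prefix='01' -> emit 'k', reset
Bit 6: prefix='0' (no match yet)
Bit 7: prefix='00' -> emit 'm', reset
Bit 8: prefix='1' (no match yet)
Bit 9: prefix='11' -> emit 'j', reset
Bit 10: prefix='0' (no match yet)
Bit 11: prefix='00' -> emit 'm', reset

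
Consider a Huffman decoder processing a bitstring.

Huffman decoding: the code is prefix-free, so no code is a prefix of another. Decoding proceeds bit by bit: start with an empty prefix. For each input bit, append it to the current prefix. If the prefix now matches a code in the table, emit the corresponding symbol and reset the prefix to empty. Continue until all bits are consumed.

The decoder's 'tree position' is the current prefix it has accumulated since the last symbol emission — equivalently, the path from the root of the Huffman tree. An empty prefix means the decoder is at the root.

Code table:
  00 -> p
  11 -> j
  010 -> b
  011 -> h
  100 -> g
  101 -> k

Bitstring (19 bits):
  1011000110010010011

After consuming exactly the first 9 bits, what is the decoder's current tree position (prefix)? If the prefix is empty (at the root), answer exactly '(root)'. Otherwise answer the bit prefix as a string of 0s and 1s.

Answer: (root)

Derivation:
Bit 0: prefix='1' (no match yet)
Bit 1: prefix='10' (no match yet)
Bit 2: prefix='101' -> emit 'k', reset
Bit 3: prefix='1' (no match yet)
Bit 4: prefix='10' (no match yet)
Bit 5: prefix='100' -> emit 'g', reset
Bit 6: prefix='0' (no match yet)
Bit 7: prefix='01' (no match yet)
Bit 8: prefix='011' -> emit 'h', reset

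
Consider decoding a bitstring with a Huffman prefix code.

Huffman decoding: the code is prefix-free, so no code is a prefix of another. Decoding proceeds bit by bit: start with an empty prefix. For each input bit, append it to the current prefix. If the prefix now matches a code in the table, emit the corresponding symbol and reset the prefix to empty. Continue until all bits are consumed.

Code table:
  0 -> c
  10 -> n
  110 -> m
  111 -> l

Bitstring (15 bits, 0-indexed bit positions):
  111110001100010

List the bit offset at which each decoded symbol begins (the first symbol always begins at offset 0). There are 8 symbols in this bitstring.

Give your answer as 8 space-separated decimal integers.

Bit 0: prefix='1' (no match yet)
Bit 1: prefix='11' (no match yet)
Bit 2: prefix='111' -> emit 'l', reset
Bit 3: prefix='1' (no match yet)
Bit 4: prefix='11' (no match yet)
Bit 5: prefix='110' -> emit 'm', reset
Bit 6: prefix='0' -> emit 'c', reset
Bit 7: prefix='0' -> emit 'c', reset
Bit 8: prefix='1' (no match yet)
Bit 9: prefix='11' (no match yet)
Bit 10: prefix='110' -> emit 'm', reset
Bit 11: prefix='0' -> emit 'c', reset
Bit 12: prefix='0' -> emit 'c', reset
Bit 13: prefix='1' (no match yet)
Bit 14: prefix='10' -> emit 'n', reset

Answer: 0 3 6 7 8 11 12 13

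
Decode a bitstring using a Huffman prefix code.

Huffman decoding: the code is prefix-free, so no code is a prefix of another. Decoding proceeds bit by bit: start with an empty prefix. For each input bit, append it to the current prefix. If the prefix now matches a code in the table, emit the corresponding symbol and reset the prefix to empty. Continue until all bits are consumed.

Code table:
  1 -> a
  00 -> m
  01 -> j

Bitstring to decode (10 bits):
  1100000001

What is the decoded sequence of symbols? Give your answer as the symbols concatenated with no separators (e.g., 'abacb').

Answer: aammmj

Derivation:
Bit 0: prefix='1' -> emit 'a', reset
Bit 1: prefix='1' -> emit 'a', reset
Bit 2: prefix='0' (no match yet)
Bit 3: prefix='00' -> emit 'm', reset
Bit 4: prefix='0' (no match yet)
Bit 5: prefix='00' -> emit 'm', reset
Bit 6: prefix='0' (no match yet)
Bit 7: prefix='00' -> emit 'm', reset
Bit 8: prefix='0' (no match yet)
Bit 9: prefix='01' -> emit 'j', reset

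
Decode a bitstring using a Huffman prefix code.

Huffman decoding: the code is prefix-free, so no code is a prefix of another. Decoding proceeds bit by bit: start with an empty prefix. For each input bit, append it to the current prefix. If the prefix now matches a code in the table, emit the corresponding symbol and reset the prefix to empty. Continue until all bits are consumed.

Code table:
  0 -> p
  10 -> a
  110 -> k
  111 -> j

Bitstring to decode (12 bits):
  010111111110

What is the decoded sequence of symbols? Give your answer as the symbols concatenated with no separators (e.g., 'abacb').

Answer: pajjk

Derivation:
Bit 0: prefix='0' -> emit 'p', reset
Bit 1: prefix='1' (no match yet)
Bit 2: prefix='10' -> emit 'a', reset
Bit 3: prefix='1' (no match yet)
Bit 4: prefix='11' (no match yet)
Bit 5: prefix='111' -> emit 'j', reset
Bit 6: prefix='1' (no match yet)
Bit 7: prefix='11' (no match yet)
Bit 8: prefix='111' -> emit 'j', reset
Bit 9: prefix='1' (no match yet)
Bit 10: prefix='11' (no match yet)
Bit 11: prefix='110' -> emit 'k', reset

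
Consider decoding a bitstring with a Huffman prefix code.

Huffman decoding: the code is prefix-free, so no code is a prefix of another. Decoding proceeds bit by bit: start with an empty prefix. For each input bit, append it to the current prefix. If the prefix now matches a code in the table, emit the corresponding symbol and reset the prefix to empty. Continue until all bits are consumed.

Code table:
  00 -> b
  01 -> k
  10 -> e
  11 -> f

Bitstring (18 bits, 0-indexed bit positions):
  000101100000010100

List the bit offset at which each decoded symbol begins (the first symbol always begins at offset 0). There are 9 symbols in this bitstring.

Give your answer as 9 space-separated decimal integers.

Bit 0: prefix='0' (no match yet)
Bit 1: prefix='00' -> emit 'b', reset
Bit 2: prefix='0' (no match yet)
Bit 3: prefix='01' -> emit 'k', reset
Bit 4: prefix='0' (no match yet)
Bit 5: prefix='01' -> emit 'k', reset
Bit 6: prefix='1' (no match yet)
Bit 7: prefix='10' -> emit 'e', reset
Bit 8: prefix='0' (no match yet)
Bit 9: prefix='00' -> emit 'b', reset
Bit 10: prefix='0' (no match yet)
Bit 11: prefix='00' -> emit 'b', reset
Bit 12: prefix='0' (no match yet)
Bit 13: prefix='01' -> emit 'k', reset
Bit 14: prefix='0' (no match yet)
Bit 15: prefix='01' -> emit 'k', reset
Bit 16: prefix='0' (no match yet)
Bit 17: prefix='00' -> emit 'b', reset

Answer: 0 2 4 6 8 10 12 14 16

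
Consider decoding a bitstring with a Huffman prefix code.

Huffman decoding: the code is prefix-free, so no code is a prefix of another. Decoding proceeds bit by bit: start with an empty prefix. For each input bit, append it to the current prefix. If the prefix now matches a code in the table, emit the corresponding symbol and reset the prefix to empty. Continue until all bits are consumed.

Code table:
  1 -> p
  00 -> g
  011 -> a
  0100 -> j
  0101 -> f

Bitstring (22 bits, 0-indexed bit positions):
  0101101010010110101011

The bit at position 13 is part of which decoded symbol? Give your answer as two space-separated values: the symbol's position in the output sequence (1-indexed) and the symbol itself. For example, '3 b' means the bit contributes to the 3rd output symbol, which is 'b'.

Answer: 6 a

Derivation:
Bit 0: prefix='0' (no match yet)
Bit 1: prefix='01' (no match yet)
Bit 2: prefix='010' (no match yet)
Bit 3: prefix='0101' -> emit 'f', reset
Bit 4: prefix='1' -> emit 'p', reset
Bit 5: prefix='0' (no match yet)
Bit 6: prefix='01' (no match yet)
Bit 7: prefix='010' (no match yet)
Bit 8: prefix='0101' -> emit 'f', reset
Bit 9: prefix='0' (no match yet)
Bit 10: prefix='00' -> emit 'g', reset
Bit 11: prefix='1' -> emit 'p', reset
Bit 12: prefix='0' (no match yet)
Bit 13: prefix='01' (no match yet)
Bit 14: prefix='011' -> emit 'a', reset
Bit 15: prefix='0' (no match yet)
Bit 16: prefix='01' (no match yet)
Bit 17: prefix='010' (no match yet)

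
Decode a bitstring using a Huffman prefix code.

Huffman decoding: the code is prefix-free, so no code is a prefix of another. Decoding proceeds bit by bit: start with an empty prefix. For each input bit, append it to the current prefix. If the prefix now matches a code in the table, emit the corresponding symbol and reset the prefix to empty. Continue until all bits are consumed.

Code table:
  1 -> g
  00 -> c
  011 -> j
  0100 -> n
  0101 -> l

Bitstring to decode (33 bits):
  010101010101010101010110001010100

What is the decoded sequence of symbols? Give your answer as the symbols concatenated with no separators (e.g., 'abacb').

Bit 0: prefix='0' (no match yet)
Bit 1: prefix='01' (no match yet)
Bit 2: prefix='010' (no match yet)
Bit 3: prefix='0101' -> emit 'l', reset
Bit 4: prefix='0' (no match yet)
Bit 5: prefix='01' (no match yet)
Bit 6: prefix='010' (no match yet)
Bit 7: prefix='0101' -> emit 'l', reset
Bit 8: prefix='0' (no match yet)
Bit 9: prefix='01' (no match yet)
Bit 10: prefix='010' (no match yet)
Bit 11: prefix='0101' -> emit 'l', reset
Bit 12: prefix='0' (no match yet)
Bit 13: prefix='01' (no match yet)
Bit 14: prefix='010' (no match yet)
Bit 15: prefix='0101' -> emit 'l', reset
Bit 16: prefix='0' (no match yet)
Bit 17: prefix='01' (no match yet)
Bit 18: prefix='010' (no match yet)
Bit 19: prefix='0101' -> emit 'l', reset
Bit 20: prefix='0' (no match yet)
Bit 21: prefix='01' (no match yet)
Bit 22: prefix='011' -> emit 'j', reset
Bit 23: prefix='0' (no match yet)
Bit 24: prefix='00' -> emit 'c', reset
Bit 25: prefix='0' (no match yet)
Bit 26: prefix='01' (no match yet)
Bit 27: prefix='010' (no match yet)
Bit 28: prefix='0101' -> emit 'l', reset
Bit 29: prefix='0' (no match yet)
Bit 30: prefix='01' (no match yet)
Bit 31: prefix='010' (no match yet)
Bit 32: prefix='0100' -> emit 'n', reset

Answer: llllljcln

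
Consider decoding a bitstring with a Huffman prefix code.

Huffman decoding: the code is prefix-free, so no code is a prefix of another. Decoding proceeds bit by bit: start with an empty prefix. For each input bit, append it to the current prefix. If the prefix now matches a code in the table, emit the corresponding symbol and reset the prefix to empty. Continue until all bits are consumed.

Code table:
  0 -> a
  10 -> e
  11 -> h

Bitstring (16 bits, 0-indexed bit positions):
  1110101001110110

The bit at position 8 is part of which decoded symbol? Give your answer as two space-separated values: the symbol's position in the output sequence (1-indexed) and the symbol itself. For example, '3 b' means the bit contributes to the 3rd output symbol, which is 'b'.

Bit 0: prefix='1' (no match yet)
Bit 1: prefix='11' -> emit 'h', reset
Bit 2: prefix='1' (no match yet)
Bit 3: prefix='10' -> emit 'e', reset
Bit 4: prefix='1' (no match yet)
Bit 5: prefix='10' -> emit 'e', reset
Bit 6: prefix='1' (no match yet)
Bit 7: prefix='10' -> emit 'e', reset
Bit 8: prefix='0' -> emit 'a', reset
Bit 9: prefix='1' (no match yet)
Bit 10: prefix='11' -> emit 'h', reset
Bit 11: prefix='1' (no match yet)
Bit 12: prefix='10' -> emit 'e', reset

Answer: 5 a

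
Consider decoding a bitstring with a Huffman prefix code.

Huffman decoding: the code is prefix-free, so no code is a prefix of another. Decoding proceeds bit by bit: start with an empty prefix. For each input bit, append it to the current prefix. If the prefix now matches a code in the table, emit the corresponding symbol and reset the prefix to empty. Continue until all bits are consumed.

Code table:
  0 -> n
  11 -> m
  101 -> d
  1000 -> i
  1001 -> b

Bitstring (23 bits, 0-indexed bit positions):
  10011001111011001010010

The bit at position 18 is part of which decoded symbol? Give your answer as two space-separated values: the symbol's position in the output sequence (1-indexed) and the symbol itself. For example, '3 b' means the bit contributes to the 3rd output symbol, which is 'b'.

Bit 0: prefix='1' (no match yet)
Bit 1: prefix='10' (no match yet)
Bit 2: prefix='100' (no match yet)
Bit 3: prefix='1001' -> emit 'b', reset
Bit 4: prefix='1' (no match yet)
Bit 5: prefix='10' (no match yet)
Bit 6: prefix='100' (no match yet)
Bit 7: prefix='1001' -> emit 'b', reset
Bit 8: prefix='1' (no match yet)
Bit 9: prefix='11' -> emit 'm', reset
Bit 10: prefix='1' (no match yet)
Bit 11: prefix='10' (no match yet)
Bit 12: prefix='101' -> emit 'd', reset
Bit 13: prefix='1' (no match yet)
Bit 14: prefix='10' (no match yet)
Bit 15: prefix='100' (no match yet)
Bit 16: prefix='1001' -> emit 'b', reset
Bit 17: prefix='0' -> emit 'n', reset
Bit 18: prefix='1' (no match yet)
Bit 19: prefix='10' (no match yet)
Bit 20: prefix='100' (no match yet)
Bit 21: prefix='1001' -> emit 'b', reset
Bit 22: prefix='0' -> emit 'n', reset

Answer: 7 b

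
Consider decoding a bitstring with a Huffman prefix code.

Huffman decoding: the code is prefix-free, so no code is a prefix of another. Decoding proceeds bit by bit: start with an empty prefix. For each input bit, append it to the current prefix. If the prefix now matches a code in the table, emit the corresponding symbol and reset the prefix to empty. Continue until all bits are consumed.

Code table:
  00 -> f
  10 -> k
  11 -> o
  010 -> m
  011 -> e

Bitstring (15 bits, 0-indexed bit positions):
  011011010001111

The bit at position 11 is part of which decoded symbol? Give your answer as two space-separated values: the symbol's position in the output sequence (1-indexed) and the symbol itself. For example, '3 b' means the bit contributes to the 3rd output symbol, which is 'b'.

Answer: 5 o

Derivation:
Bit 0: prefix='0' (no match yet)
Bit 1: prefix='01' (no match yet)
Bit 2: prefix='011' -> emit 'e', reset
Bit 3: prefix='0' (no match yet)
Bit 4: prefix='01' (no match yet)
Bit 5: prefix='011' -> emit 'e', reset
Bit 6: prefix='0' (no match yet)
Bit 7: prefix='01' (no match yet)
Bit 8: prefix='010' -> emit 'm', reset
Bit 9: prefix='0' (no match yet)
Bit 10: prefix='00' -> emit 'f', reset
Bit 11: prefix='1' (no match yet)
Bit 12: prefix='11' -> emit 'o', reset
Bit 13: prefix='1' (no match yet)
Bit 14: prefix='11' -> emit 'o', reset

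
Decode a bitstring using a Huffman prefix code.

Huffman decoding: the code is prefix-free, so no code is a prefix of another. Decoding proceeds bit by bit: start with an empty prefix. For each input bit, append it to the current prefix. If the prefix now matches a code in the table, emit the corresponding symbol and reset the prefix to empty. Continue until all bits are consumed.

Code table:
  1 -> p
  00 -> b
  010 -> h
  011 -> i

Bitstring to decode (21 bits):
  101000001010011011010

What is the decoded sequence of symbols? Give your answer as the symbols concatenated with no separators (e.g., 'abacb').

Answer: phbbphiih

Derivation:
Bit 0: prefix='1' -> emit 'p', reset
Bit 1: prefix='0' (no match yet)
Bit 2: prefix='01' (no match yet)
Bit 3: prefix='010' -> emit 'h', reset
Bit 4: prefix='0' (no match yet)
Bit 5: prefix='00' -> emit 'b', reset
Bit 6: prefix='0' (no match yet)
Bit 7: prefix='00' -> emit 'b', reset
Bit 8: prefix='1' -> emit 'p', reset
Bit 9: prefix='0' (no match yet)
Bit 10: prefix='01' (no match yet)
Bit 11: prefix='010' -> emit 'h', reset
Bit 12: prefix='0' (no match yet)
Bit 13: prefix='01' (no match yet)
Bit 14: prefix='011' -> emit 'i', reset
Bit 15: prefix='0' (no match yet)
Bit 16: prefix='01' (no match yet)
Bit 17: prefix='011' -> emit 'i', reset
Bit 18: prefix='0' (no match yet)
Bit 19: prefix='01' (no match yet)
Bit 20: prefix='010' -> emit 'h', reset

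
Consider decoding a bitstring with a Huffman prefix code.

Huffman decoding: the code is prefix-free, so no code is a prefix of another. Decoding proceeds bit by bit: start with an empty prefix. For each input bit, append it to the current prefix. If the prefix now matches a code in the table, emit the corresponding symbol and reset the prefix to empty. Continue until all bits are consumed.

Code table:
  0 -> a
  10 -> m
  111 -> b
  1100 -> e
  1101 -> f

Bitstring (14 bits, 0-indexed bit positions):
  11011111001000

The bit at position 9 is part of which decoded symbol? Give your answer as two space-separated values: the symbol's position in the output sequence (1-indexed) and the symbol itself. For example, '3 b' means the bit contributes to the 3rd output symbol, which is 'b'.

Answer: 4 a

Derivation:
Bit 0: prefix='1' (no match yet)
Bit 1: prefix='11' (no match yet)
Bit 2: prefix='110' (no match yet)
Bit 3: prefix='1101' -> emit 'f', reset
Bit 4: prefix='1' (no match yet)
Bit 5: prefix='11' (no match yet)
Bit 6: prefix='111' -> emit 'b', reset
Bit 7: prefix='1' (no match yet)
Bit 8: prefix='10' -> emit 'm', reset
Bit 9: prefix='0' -> emit 'a', reset
Bit 10: prefix='1' (no match yet)
Bit 11: prefix='10' -> emit 'm', reset
Bit 12: prefix='0' -> emit 'a', reset
Bit 13: prefix='0' -> emit 'a', reset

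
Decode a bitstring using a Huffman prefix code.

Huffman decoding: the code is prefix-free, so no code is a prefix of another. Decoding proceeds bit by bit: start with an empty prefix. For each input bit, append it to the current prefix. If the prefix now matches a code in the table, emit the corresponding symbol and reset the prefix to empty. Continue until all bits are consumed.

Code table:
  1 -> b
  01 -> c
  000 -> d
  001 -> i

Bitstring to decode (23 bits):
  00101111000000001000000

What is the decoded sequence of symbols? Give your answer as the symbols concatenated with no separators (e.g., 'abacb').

Answer: icbbbddidd

Derivation:
Bit 0: prefix='0' (no match yet)
Bit 1: prefix='00' (no match yet)
Bit 2: prefix='001' -> emit 'i', reset
Bit 3: prefix='0' (no match yet)
Bit 4: prefix='01' -> emit 'c', reset
Bit 5: prefix='1' -> emit 'b', reset
Bit 6: prefix='1' -> emit 'b', reset
Bit 7: prefix='1' -> emit 'b', reset
Bit 8: prefix='0' (no match yet)
Bit 9: prefix='00' (no match yet)
Bit 10: prefix='000' -> emit 'd', reset
Bit 11: prefix='0' (no match yet)
Bit 12: prefix='00' (no match yet)
Bit 13: prefix='000' -> emit 'd', reset
Bit 14: prefix='0' (no match yet)
Bit 15: prefix='00' (no match yet)
Bit 16: prefix='001' -> emit 'i', reset
Bit 17: prefix='0' (no match yet)
Bit 18: prefix='00' (no match yet)
Bit 19: prefix='000' -> emit 'd', reset
Bit 20: prefix='0' (no match yet)
Bit 21: prefix='00' (no match yet)
Bit 22: prefix='000' -> emit 'd', reset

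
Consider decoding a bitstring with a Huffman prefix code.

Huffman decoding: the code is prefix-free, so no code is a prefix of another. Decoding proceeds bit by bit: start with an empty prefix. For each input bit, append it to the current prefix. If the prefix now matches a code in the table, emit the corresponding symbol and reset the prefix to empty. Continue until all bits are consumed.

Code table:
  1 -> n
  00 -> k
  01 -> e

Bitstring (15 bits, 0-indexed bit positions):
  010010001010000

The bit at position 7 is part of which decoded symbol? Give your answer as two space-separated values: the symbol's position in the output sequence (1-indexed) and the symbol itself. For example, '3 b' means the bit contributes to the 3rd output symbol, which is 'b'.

Answer: 5 e

Derivation:
Bit 0: prefix='0' (no match yet)
Bit 1: prefix='01' -> emit 'e', reset
Bit 2: prefix='0' (no match yet)
Bit 3: prefix='00' -> emit 'k', reset
Bit 4: prefix='1' -> emit 'n', reset
Bit 5: prefix='0' (no match yet)
Bit 6: prefix='00' -> emit 'k', reset
Bit 7: prefix='0' (no match yet)
Bit 8: prefix='01' -> emit 'e', reset
Bit 9: prefix='0' (no match yet)
Bit 10: prefix='01' -> emit 'e', reset
Bit 11: prefix='0' (no match yet)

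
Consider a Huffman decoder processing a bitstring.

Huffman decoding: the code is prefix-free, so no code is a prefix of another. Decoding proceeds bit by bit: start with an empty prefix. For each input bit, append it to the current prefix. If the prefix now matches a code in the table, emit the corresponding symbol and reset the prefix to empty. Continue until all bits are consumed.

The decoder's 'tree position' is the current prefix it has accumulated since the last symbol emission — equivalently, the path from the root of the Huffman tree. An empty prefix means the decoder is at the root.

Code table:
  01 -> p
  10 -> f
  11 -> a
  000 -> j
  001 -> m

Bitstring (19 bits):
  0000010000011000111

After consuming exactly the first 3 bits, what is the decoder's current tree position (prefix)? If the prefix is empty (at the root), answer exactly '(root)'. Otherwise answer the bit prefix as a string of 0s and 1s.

Answer: (root)

Derivation:
Bit 0: prefix='0' (no match yet)
Bit 1: prefix='00' (no match yet)
Bit 2: prefix='000' -> emit 'j', reset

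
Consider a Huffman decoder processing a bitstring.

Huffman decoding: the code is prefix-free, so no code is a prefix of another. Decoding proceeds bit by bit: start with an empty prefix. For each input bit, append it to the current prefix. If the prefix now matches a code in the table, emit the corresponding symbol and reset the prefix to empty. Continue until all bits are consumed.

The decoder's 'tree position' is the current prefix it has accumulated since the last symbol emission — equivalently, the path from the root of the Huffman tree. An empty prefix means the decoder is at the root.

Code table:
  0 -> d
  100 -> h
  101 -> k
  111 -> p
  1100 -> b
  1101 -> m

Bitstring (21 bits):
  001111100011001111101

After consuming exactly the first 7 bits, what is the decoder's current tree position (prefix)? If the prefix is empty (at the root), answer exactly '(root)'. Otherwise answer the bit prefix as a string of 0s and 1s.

Answer: 11

Derivation:
Bit 0: prefix='0' -> emit 'd', reset
Bit 1: prefix='0' -> emit 'd', reset
Bit 2: prefix='1' (no match yet)
Bit 3: prefix='11' (no match yet)
Bit 4: prefix='111' -> emit 'p', reset
Bit 5: prefix='1' (no match yet)
Bit 6: prefix='11' (no match yet)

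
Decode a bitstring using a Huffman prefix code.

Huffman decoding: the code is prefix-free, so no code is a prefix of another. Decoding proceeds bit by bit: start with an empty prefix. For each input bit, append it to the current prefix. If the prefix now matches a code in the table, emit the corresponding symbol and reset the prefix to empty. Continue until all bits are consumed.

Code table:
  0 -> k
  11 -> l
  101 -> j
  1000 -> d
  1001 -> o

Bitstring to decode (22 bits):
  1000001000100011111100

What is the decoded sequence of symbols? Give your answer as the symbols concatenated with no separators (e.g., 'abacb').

Answer: dkkddlllkk

Derivation:
Bit 0: prefix='1' (no match yet)
Bit 1: prefix='10' (no match yet)
Bit 2: prefix='100' (no match yet)
Bit 3: prefix='1000' -> emit 'd', reset
Bit 4: prefix='0' -> emit 'k', reset
Bit 5: prefix='0' -> emit 'k', reset
Bit 6: prefix='1' (no match yet)
Bit 7: prefix='10' (no match yet)
Bit 8: prefix='100' (no match yet)
Bit 9: prefix='1000' -> emit 'd', reset
Bit 10: prefix='1' (no match yet)
Bit 11: prefix='10' (no match yet)
Bit 12: prefix='100' (no match yet)
Bit 13: prefix='1000' -> emit 'd', reset
Bit 14: prefix='1' (no match yet)
Bit 15: prefix='11' -> emit 'l', reset
Bit 16: prefix='1' (no match yet)
Bit 17: prefix='11' -> emit 'l', reset
Bit 18: prefix='1' (no match yet)
Bit 19: prefix='11' -> emit 'l', reset
Bit 20: prefix='0' -> emit 'k', reset
Bit 21: prefix='0' -> emit 'k', reset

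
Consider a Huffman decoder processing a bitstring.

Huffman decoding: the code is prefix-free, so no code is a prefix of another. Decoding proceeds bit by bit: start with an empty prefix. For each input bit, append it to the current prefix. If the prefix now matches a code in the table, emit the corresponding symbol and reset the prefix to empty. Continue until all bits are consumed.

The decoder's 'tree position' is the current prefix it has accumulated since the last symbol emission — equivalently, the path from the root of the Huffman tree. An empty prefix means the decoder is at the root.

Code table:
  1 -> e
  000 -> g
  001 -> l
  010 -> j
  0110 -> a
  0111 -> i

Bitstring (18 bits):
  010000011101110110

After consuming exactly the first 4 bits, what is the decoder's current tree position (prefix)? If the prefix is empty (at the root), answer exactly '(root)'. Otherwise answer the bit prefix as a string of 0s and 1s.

Answer: 0

Derivation:
Bit 0: prefix='0' (no match yet)
Bit 1: prefix='01' (no match yet)
Bit 2: prefix='010' -> emit 'j', reset
Bit 3: prefix='0' (no match yet)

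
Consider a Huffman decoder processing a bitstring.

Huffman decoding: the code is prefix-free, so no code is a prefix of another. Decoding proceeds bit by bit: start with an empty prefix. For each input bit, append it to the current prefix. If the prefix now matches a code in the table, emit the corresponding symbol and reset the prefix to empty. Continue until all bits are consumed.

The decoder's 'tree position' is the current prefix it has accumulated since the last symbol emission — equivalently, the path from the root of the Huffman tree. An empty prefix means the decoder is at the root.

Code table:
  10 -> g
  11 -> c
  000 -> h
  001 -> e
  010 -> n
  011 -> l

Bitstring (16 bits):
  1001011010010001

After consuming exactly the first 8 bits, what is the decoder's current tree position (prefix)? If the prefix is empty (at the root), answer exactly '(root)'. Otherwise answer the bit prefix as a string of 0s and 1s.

Bit 0: prefix='1' (no match yet)
Bit 1: prefix='10' -> emit 'g', reset
Bit 2: prefix='0' (no match yet)
Bit 3: prefix='01' (no match yet)
Bit 4: prefix='010' -> emit 'n', reset
Bit 5: prefix='1' (no match yet)
Bit 6: prefix='11' -> emit 'c', reset
Bit 7: prefix='0' (no match yet)

Answer: 0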